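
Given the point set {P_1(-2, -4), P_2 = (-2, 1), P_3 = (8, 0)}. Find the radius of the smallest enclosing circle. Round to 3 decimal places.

Side lengths²: P_1P_2² = 25, P_1P_3² = 116, P_2P_3² = 101.
Since P_1P_3² = 116 < 101 + 25 = 126, the triangle is acute, so the smallest enclosing circle is the circumcircle.
Circumcentre = (2.8, -1.5), r² = 29.29.
r = √(29.29) ≈ 5.412.

5.412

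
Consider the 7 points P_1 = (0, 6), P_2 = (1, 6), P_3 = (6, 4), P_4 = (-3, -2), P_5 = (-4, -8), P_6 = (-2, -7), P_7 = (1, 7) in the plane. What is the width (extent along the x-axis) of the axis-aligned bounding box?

10

max x = 6, min x = -4, so width = 10.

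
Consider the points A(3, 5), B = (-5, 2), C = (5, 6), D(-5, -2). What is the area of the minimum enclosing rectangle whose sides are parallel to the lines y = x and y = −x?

54

In coordinates u = x + y, v = x − y the rectangle is axis-aligned; the map (x,y)→(u,v) scales areas by 2.
u-values: 8, -3, 11, -7; range = 11 − (-7) = 18.
v-values: -2, -7, -1, -3; range = -1 − (-7) = 6.
Area = (18 × 6) / 2 = 54.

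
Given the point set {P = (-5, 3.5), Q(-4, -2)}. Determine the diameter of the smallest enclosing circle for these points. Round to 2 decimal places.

The smallest circle enclosing two points has them as diameter endpoints.
Centre = midpoint = (-4.5, 0.75); r² = |PQ|²/4 = 31.25/4 = 7.8125.
Diameter = 2r = 2√(7.8125) ≈ 5.59.

5.59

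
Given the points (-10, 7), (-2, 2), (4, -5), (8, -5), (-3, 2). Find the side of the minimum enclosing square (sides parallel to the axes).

The bounding box has width 18 and height 12.
An axis-aligned square enclosing the set must have side ≥ max(width, height).
So the minimum side is max(18, 12) = 18.

18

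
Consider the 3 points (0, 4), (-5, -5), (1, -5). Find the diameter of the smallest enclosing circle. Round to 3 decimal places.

Call the three points A, B, C in the order given.
Side lengths²: AB² = 106, AC² = 82, BC² = 36.
Since AB² = 106 < 82 + 36 = 118, the triangle is acute, so the smallest enclosing circle is the circumcircle.
Circumcentre = (-2, -7/9), r² = 2173/81.
Diameter = 2r = 2√(2173/81) ≈ 10.359.

10.359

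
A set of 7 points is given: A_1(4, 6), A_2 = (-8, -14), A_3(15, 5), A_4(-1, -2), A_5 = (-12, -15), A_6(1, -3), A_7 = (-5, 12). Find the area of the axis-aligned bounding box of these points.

x ranges over [-12, 15], width 27.
y ranges over [-15, 12], height 27.
Area = 27 × 27 = 729.

729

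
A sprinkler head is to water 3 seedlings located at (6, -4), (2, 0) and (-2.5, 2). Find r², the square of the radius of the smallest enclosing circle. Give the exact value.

27.0625

Call the three points A, B, C in the order given.
Side lengths²: AB² = 32, AC² = 108.25, BC² = 24.25.
Since AC² = 108.25 ≥ 32 + 24.25 = 56.25, the angle opposite AC is not acute, so the smallest enclosing circle has AC as diameter.
Centre = midpoint of AC = (1.75, -1), r² = 108.25/4 = 27.0625.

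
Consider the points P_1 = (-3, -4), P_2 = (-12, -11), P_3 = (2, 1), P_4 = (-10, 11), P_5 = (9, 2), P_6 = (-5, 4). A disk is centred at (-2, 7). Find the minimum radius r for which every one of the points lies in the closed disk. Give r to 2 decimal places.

20.59

The required radius is the distance from (-2, 7) to the farthest point.
Squared distances: 122, 424, 52, 80, 146, 18.
Maximum is 424, attained at P_2.
r = √424 ≈ 20.59.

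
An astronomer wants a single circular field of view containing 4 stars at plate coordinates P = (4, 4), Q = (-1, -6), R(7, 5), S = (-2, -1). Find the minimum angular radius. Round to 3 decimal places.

6.801

The minimum enclosing circle of a finite set is fixed by two of the points (as a diameter) or three (as a circumcircle).
The farthest pair is Q–R with squared distance 185. The circle on this segment as diameter has centre (3, -0.5) and r² = 185/4 = 46.25.
Check P: distance² to centre = 21.25 ≤ 46.25, so it lies inside.
All remaining points lie in this disk, and no smaller disk contains both endpoints, so this is the minimum enclosing circle.
r = √(46.25) ≈ 6.801.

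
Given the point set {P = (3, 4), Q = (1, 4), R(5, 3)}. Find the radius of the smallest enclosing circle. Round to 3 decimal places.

2.062

Side lengths²: PQ² = 4, PR² = 5, QR² = 17.
Since QR² = 17 ≥ 5 + 4 = 9, the angle opposite QR is not acute, so the smallest enclosing circle has QR as diameter.
Centre = midpoint of QR = (3, 3.5), r² = 17/4 = 4.25.
r = √(4.25) ≈ 2.062.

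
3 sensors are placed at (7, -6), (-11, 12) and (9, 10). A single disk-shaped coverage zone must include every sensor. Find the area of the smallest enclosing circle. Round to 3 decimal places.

509.248

Call the three points A, B, C in the order given.
Side lengths²: AB² = 648, AC² = 260, BC² = 404.
Since AB² = 648 < 404 + 260 = 664, the triangle is acute, so the smallest enclosing circle is the circumcircle.
Circumcentre = (-16/9, 29/9), r² = 13130/81.
Area = π·r² = π·13130/81 ≈ 509.248.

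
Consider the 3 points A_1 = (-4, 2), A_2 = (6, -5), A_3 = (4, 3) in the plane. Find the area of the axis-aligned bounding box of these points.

80

x ranges over [-4, 6], width 10.
y ranges over [-5, 3], height 8.
Area = 10 × 8 = 80.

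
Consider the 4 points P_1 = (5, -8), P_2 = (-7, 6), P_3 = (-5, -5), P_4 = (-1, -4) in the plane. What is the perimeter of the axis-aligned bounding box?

52

Width = max x − min x = 5 − (-7) = 12.
Height = max y − min y = 6 − (-8) = 14.
Perimeter = 2(12 + 14) = 52.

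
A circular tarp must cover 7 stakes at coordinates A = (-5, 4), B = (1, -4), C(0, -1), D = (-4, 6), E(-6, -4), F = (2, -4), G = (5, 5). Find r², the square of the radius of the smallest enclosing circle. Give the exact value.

By Welzl's lemma the MEC is supported by two points (diametrically opposite) or three points (on a circumcircle).
The farthest pair is E–G with squared distance 202. The circle on this segment as diameter has centre (-0.5, 0.5) and r² = 202/4 = 50.5.
Check A: distance² to centre = 32.5 ≤ 50.5, so it lies inside.
All remaining points lie in this disk, and no smaller disk contains both endpoints, so this is the minimum enclosing circle.

50.5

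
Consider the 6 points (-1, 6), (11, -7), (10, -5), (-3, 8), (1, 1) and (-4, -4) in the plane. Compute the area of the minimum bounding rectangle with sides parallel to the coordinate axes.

225

x ranges over [-4, 11], width 15.
y ranges over [-7, 8], height 15.
Area = 15 × 15 = 225.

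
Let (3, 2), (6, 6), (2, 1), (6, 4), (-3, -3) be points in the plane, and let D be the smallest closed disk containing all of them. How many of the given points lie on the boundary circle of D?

By Welzl's lemma the MEC is supported by two points (diametrically opposite) or three points (on a circumcircle).
The farthest pair is (6, 6)–(-3, -3) with squared distance 162. The circle on this segment as diameter has centre (1.5, 1.5) and r² = 162/4 = 40.5.
Check (3, 2): distance² to centre = 2.5 ≤ 40.5, so it lies inside.
All remaining points lie in this disk, and no smaller disk contains both endpoints, so this is the minimum enclosing circle.
The points at distance exactly r from the centre are (6, 6), (-3, -3) — 2 points.

2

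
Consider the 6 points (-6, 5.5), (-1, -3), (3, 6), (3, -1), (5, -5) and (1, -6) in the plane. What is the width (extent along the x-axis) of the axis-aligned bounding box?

11

max x = 5, min x = -6, so width = 11.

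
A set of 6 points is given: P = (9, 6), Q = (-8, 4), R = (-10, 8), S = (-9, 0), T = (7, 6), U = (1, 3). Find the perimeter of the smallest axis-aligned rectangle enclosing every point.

54

Width = max x − min x = 9 − (-10) = 19.
Height = max y − min y = 8 − 0 = 8.
Perimeter = 2(19 + 8) = 54.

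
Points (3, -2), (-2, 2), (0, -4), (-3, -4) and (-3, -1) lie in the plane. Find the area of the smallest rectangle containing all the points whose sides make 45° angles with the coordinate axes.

36

In coordinates u = x + y, v = x − y the rectangle is axis-aligned; the map (x,y)→(u,v) scales areas by 2.
u-values: 1, 0, -4, -7, -4; range = 1 − (-7) = 8.
v-values: 5, -4, 4, 1, -2; range = 5 − (-4) = 9.
Area = (8 × 9) / 2 = 36.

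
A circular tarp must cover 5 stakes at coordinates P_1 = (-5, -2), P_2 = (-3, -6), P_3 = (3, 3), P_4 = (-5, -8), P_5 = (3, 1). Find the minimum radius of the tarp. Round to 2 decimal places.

By Welzl's lemma the MEC is supported by two points (diametrically opposite) or three points (on a circumcircle).
The farthest pair is P_3–P_4 with squared distance 185. The circle on this segment as diameter has centre (-1, -2.5) and r² = 185/4 = 46.25.
Check P_1: distance² to centre = 16.25 ≤ 46.25, so it lies inside.
All remaining points lie in this disk, and no smaller disk contains both endpoints, so this is the minimum enclosing circle.
r = √(46.25) ≈ 6.80.

6.80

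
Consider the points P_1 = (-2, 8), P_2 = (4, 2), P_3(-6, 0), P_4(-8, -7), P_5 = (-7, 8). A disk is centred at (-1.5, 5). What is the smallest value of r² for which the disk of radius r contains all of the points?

186.25

The required radius is the distance from (-1.5, 5) to the farthest point.
Squared distances: 9.25, 39.25, 45.25, 186.25, 39.25.
Maximum is 186.25, attained at P_4.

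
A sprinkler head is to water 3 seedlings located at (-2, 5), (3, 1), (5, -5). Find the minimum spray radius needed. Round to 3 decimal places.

6.103

Call the three points A, B, C in the order given.
Side lengths²: AB² = 41, AC² = 149, BC² = 40.
Since AC² = 149 ≥ 41 + 40 = 81, the angle opposite AC is not acute, so the smallest enclosing circle has AC as diameter.
Centre = midpoint of AC = (1.5, 0), r² = 149/4 = 37.25.
r = √(37.25) ≈ 6.103.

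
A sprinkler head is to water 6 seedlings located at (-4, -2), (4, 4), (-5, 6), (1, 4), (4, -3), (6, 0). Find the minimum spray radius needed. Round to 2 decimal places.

The minimum enclosing circle of a finite set is fixed by two of the points (as a diameter) or three (as a circumcircle).
The minimum enclosing circle is determined by three boundary points: (-5, 6), (4, -3), (6, 0).
Their circumcentre is (-0.1, 1.9) with r² = 40.82.
The farthest remaining point (-4, -2) is at distance² 30.42 ≤ 40.82.
r = √(40.82) ≈ 6.39.

6.39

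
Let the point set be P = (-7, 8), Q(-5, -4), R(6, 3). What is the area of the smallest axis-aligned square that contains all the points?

169

The bounding box has width 13 and height 12.
An axis-aligned square enclosing the set must have side ≥ max(width, height).
So the minimum side is max(13, 12) = 13.
Area = 13² = 169.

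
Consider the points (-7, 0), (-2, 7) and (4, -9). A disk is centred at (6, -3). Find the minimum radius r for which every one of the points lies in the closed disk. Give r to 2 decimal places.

13.34

The required radius is the distance from (6, -3) to the farthest point.
Squared distances: 178, 164, 40.
Maximum is 178, attained at (-7, 0).
r = √178 ≈ 13.34.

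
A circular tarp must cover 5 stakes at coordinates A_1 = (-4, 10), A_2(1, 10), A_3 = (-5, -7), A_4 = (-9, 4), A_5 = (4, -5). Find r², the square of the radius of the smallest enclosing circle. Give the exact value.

The farthest pair is A_2–A_3 with squared distance 325. The circle on this segment as diameter has centre (-2, 1.5) and r² = 325/4 = 81.25.
Check A_1: distance² to centre = 76.25 ≤ 81.25, so it lies inside.
All remaining points lie in this disk, and no smaller disk contains both endpoints, so this is the minimum enclosing circle.

81.25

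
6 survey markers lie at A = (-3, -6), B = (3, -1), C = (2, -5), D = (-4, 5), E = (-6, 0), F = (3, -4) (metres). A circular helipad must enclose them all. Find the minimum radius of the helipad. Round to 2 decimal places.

By Welzl's lemma the MEC is supported by two points (diametrically opposite) or three points (on a circumcircle).
The minimum enclosing circle is determined by three boundary points: A, C, D.
Their circumcentre is (-43/28, -9/28) with r² = 13481/392.
The farthest remaining point F is at distance² 13369/392 ≤ 13481/392.
r = √(13481/392) ≈ 5.86.

5.86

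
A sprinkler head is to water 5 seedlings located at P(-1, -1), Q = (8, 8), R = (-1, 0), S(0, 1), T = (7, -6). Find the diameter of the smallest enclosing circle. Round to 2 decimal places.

By Welzl's lemma the MEC is supported by two points (diametrically opposite) or three points (on a circumcircle).
The minimum enclosing circle is determined by three boundary points: P, Q, T.
Their circumcentre is (153/26, 29/26) with r² = 17533/338.
The farthest remaining point R is at distance² 16441/338 ≤ 17533/338.
Diameter = 2r = 2√(17533/338) ≈ 14.40.

14.40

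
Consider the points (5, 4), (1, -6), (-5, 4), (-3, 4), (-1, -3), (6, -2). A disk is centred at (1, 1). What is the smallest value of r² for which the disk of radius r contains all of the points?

49

The required radius is the distance from (1, 1) to the farthest point.
Squared distances: 25, 49, 45, 25, 20, 34.
Maximum is 49, attained at (1, -6).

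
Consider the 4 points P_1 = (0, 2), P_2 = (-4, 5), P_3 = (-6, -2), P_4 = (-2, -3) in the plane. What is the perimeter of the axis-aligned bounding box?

Width = max x − min x = 0 − (-6) = 6.
Height = max y − min y = 5 − (-3) = 8.
Perimeter = 2(6 + 8) = 28.

28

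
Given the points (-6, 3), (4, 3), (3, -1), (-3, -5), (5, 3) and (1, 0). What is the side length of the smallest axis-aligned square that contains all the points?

The bounding box has width 11 and height 8.
An axis-aligned square enclosing the set must have side ≥ max(width, height).
So the minimum side is max(11, 8) = 11.

11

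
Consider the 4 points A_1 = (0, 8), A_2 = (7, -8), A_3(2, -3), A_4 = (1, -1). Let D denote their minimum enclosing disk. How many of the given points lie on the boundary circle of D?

2

By Welzl's lemma the MEC is supported by two points (diametrically opposite) or three points (on a circumcircle).
The farthest pair is A_1–A_2 with squared distance 305. The circle on this segment as diameter has centre (3.5, 0) and r² = 305/4 = 76.25.
Check A_3: distance² to centre = 11.25 ≤ 76.25, so it lies inside.
All remaining points lie in this disk, and no smaller disk contains both endpoints, so this is the minimum enclosing circle.
The points at distance exactly r from the centre are A_1, A_2 — 2 points.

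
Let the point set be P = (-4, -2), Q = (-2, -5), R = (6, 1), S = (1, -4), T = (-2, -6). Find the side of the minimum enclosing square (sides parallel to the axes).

The bounding box has width 10 and height 7.
An axis-aligned square enclosing the set must have side ≥ max(width, height).
So the minimum side is max(10, 7) = 10.

10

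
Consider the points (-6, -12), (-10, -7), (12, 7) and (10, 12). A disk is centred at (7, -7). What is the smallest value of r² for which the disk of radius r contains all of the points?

The required radius is the distance from (7, -7) to the farthest point.
Squared distances: 194, 289, 221, 370.
Maximum is 370, attained at (10, 12).

370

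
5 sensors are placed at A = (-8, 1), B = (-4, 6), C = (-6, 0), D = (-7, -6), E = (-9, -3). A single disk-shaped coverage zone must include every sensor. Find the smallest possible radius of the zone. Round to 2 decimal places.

6.18

The farthest pair is B–D with squared distance 153. The circle on this segment as diameter has centre (-5.5, 0) and r² = 153/4 = 38.25.
Check A: distance² to centre = 7.25 ≤ 38.25, so it lies inside.
All remaining points lie in this disk, and no smaller disk contains both endpoints, so this is the minimum enclosing circle.
r = √(38.25) ≈ 6.18.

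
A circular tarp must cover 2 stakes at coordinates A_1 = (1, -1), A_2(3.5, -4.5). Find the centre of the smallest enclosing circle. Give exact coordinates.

The smallest circle enclosing two points has them as diameter endpoints.
Centre = midpoint = (2.25, -2.75); r² = |A_1A_2|²/4 = 18.5/4 = 4.625.
Centre = (2.25, -2.75).

(2.25, -2.75)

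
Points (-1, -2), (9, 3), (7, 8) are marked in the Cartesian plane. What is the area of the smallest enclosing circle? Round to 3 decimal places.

128.805

Call the three points A, B, C in the order given.
Side lengths²: AB² = 125, AC² = 164, BC² = 29.
Since AC² = 164 ≥ 125 + 29 = 154, the angle opposite AC is not acute, so the smallest enclosing circle has AC as diameter.
Centre = midpoint of AC = (3, 3), r² = 164/4 = 41.
Area = π·r² = π·41 ≈ 128.805.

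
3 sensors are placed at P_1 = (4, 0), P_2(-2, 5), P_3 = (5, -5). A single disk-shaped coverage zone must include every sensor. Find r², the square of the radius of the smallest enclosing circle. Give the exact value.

37.25

Side lengths²: P_1P_2² = 61, P_1P_3² = 26, P_2P_3² = 149.
Since P_2P_3² = 149 ≥ 61 + 26 = 87, the angle opposite P_2P_3 is not acute, so the smallest enclosing circle has P_2P_3 as diameter.
Centre = midpoint of P_2P_3 = (1.5, 0), r² = 149/4 = 37.25.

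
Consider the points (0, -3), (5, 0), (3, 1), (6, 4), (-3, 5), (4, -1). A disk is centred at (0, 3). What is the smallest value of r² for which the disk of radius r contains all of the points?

37

The required radius is the distance from (0, 3) to the farthest point.
Squared distances: 36, 34, 13, 37, 13, 32.
Maximum is 37, attained at (6, 4).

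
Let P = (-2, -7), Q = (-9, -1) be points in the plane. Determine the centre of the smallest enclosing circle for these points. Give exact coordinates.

(-5.5, -4)

The smallest circle enclosing two points has them as diameter endpoints.
Centre = midpoint = (-5.5, -4); r² = |PQ|²/4 = 85/4 = 21.25.
Centre = (-5.5, -4).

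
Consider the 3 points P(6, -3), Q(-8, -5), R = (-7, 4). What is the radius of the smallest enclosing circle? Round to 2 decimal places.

Side lengths²: PQ² = 200, PR² = 218, QR² = 82.
Since PR² = 218 < 200 + 82 = 282, the triangle is acute, so the smallest enclosing circle is the circumcircle.
Circumcentre = (-87/62, -73/62), r² = 111725/1922.
r = √(111725/1922) ≈ 7.62.

7.62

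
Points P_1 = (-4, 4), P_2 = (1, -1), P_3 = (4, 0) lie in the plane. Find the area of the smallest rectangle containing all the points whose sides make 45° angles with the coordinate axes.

In coordinates u = x + y, v = x − y the rectangle is axis-aligned; the map (x,y)→(u,v) scales areas by 2.
u-values: 0, 0, 4; range = 4 − 0 = 4.
v-values: -8, 2, 4; range = 4 − (-8) = 12.
Area = (4 × 12) / 2 = 24.

24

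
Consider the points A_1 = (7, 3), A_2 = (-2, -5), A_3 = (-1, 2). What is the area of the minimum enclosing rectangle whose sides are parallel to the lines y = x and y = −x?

59.5

In coordinates u = x + y, v = x − y the rectangle is axis-aligned; the map (x,y)→(u,v) scales areas by 2.
u-values: 10, -7, 1; range = 10 − (-7) = 17.
v-values: 4, 3, -3; range = 4 − (-3) = 7.
Area = (17 × 7) / 2 = 59.5.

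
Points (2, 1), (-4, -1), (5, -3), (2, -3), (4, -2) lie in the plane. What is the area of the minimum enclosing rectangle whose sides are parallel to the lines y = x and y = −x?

In coordinates u = x + y, v = x − y the rectangle is axis-aligned; the map (x,y)→(u,v) scales areas by 2.
u-values: 3, -5, 2, -1, 2; range = 3 − (-5) = 8.
v-values: 1, -3, 8, 5, 6; range = 8 − (-3) = 11.
Area = (8 × 11) / 2 = 44.

44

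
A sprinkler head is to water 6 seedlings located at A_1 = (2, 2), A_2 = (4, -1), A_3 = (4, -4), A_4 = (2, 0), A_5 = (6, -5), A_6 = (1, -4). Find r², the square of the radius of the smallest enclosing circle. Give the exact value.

The farthest pair is A_1–A_5 with squared distance 65. The circle on this segment as diameter has centre (4, -1.5) and r² = 65/4 = 16.25.
Check A_2: distance² to centre = 0.25 ≤ 16.25, so it lies inside.
All remaining points lie in this disk, and no smaller disk contains both endpoints, so this is the minimum enclosing circle.

16.25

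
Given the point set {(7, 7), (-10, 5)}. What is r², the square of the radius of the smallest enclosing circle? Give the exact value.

73.25

The smallest circle enclosing two points has them as diameter endpoints.
Centre = midpoint = (-1.5, 6); r² = |(7, 7)−(-10, 5)|²/4 = 293/4 = 73.25.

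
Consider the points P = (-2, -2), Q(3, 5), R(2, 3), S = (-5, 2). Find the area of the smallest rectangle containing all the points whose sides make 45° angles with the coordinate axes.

In coordinates u = x + y, v = x − y the rectangle is axis-aligned; the map (x,y)→(u,v) scales areas by 2.
u-values: -4, 8, 5, -3; range = 8 − (-4) = 12.
v-values: 0, -2, -1, -7; range = 0 − (-7) = 7.
Area = (12 × 7) / 2 = 42.

42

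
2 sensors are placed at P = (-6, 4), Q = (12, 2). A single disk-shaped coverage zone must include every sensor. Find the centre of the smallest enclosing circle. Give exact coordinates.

(3, 3)

The smallest circle enclosing two points has them as diameter endpoints.
Centre = midpoint = (3, 3); r² = |PQ|²/4 = 328/4 = 82.
Centre = (3, 3).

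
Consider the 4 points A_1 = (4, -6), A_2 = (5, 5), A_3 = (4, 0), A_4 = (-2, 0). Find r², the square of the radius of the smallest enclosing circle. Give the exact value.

2257/72

By Welzl's lemma the MEC is supported by two points (diametrically opposite) or three points (on a circumcircle).
The minimum enclosing circle is determined by three boundary points: A_1, A_2, A_4.
Their circumcentre is (43/12, -5/12) with r² = 2257/72.
The farthest remaining point A_3 is at distance² 25/72 ≤ 2257/72.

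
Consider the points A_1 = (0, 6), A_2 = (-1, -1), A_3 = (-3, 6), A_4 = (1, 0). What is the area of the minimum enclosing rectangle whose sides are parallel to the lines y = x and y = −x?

40

In coordinates u = x + y, v = x − y the rectangle is axis-aligned; the map (x,y)→(u,v) scales areas by 2.
u-values: 6, -2, 3, 1; range = 6 − (-2) = 8.
v-values: -6, 0, -9, 1; range = 1 − (-9) = 10.
Area = (8 × 10) / 2 = 40.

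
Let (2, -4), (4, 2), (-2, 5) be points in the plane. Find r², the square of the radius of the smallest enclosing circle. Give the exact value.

24.25

Call the three points A, B, C in the order given.
Side lengths²: AB² = 40, AC² = 97, BC² = 45.
Since AC² = 97 ≥ 45 + 40 = 85, the angle opposite AC is not acute, so the smallest enclosing circle has AC as diameter.
Centre = midpoint of AC = (0, 0.5), r² = 97/4 = 24.25.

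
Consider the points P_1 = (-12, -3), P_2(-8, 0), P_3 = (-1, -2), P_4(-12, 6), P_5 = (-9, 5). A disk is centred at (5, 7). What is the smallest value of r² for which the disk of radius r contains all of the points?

The required radius is the distance from (5, 7) to the farthest point.
Squared distances: 389, 218, 117, 290, 200.
Maximum is 389, attained at P_1.

389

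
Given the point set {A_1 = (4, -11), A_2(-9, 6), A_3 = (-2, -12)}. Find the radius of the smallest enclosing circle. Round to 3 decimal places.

10.700

Side lengths²: A_1A_2² = 458, A_1A_3² = 37, A_2A_3² = 373.
Since A_1A_2² = 458 ≥ 373 + 37 = 410, the angle opposite A_1A_2 is not acute, so the smallest enclosing circle has A_1A_2 as diameter.
Centre = midpoint of A_1A_2 = (-2.5, -2.5), r² = 458/4 = 114.5.
r = √(114.5) ≈ 10.700.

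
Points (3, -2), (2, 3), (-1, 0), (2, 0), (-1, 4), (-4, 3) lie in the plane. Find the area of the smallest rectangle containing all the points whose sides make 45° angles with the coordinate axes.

In coordinates u = x + y, v = x − y the rectangle is axis-aligned; the map (x,y)→(u,v) scales areas by 2.
u-values: 1, 5, -1, 2, 3, -1; range = 5 − (-1) = 6.
v-values: 5, -1, -1, 2, -5, -7; range = 5 − (-7) = 12.
Area = (6 × 12) / 2 = 36.

36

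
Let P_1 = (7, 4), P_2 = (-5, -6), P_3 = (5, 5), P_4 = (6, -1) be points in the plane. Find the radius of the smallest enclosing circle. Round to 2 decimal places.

The farthest pair is P_1–P_2 with squared distance 244. The circle on this segment as diameter has centre (1, -1) and r² = 244/4 = 61.
Check P_3: distance² to centre = 52 ≤ 61, so it lies inside.
All remaining points lie in this disk, and no smaller disk contains both endpoints, so this is the minimum enclosing circle.
r = √61 ≈ 7.81.

7.81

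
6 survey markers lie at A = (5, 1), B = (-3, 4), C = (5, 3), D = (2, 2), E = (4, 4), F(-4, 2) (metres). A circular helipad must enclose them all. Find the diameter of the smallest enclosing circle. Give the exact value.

By Welzl's lemma the MEC is supported by two points (diametrically opposite) or three points (on a circumcircle).
The minimum enclosing circle is determined by three boundary points: A, C, F.
Their circumcentre is (5/9, 2) with r² = 1681/81.
The farthest remaining point B is at distance² 1348/81 ≤ 1681/81.
Diameter = 2r = 2√(1681/81) = 82/9.

82/9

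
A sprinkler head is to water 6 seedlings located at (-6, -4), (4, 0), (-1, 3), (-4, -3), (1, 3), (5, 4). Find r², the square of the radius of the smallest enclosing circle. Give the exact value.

46.25

The farthest pair is (-6, -4)–(5, 4) with squared distance 185. The circle on this segment as diameter has centre (-0.5, 0) and r² = 185/4 = 46.25.
Check (4, 0): distance² to centre = 20.25 ≤ 46.25, so it lies inside.
All remaining points lie in this disk, and no smaller disk contains both endpoints, so this is the minimum enclosing circle.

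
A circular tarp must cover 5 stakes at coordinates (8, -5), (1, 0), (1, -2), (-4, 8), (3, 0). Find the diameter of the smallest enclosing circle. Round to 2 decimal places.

17.69

A smallest enclosing disk is always determined by at most three of the input points on its boundary.
The farthest pair is (8, -5)–(-4, 8) with squared distance 313. The circle on this segment as diameter has centre (2, 1.5) and r² = 313/4 = 78.25.
Check (1, 0): distance² to centre = 3.25 ≤ 78.25, so it lies inside.
All remaining points lie in this disk, and no smaller disk contains both endpoints, so this is the minimum enclosing circle.
Diameter = 2r = 2√(78.25) ≈ 17.69.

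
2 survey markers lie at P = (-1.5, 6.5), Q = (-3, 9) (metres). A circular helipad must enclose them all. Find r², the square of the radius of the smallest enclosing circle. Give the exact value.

The smallest circle enclosing two points has them as diameter endpoints.
Centre = midpoint = (-2.25, 7.75); r² = |PQ|²/4 = 8.5/4 = 2.125.

2.125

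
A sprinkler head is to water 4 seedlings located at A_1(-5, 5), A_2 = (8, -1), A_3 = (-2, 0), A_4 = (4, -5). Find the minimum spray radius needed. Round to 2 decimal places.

A smallest enclosing disk is always determined by at most three of the input points on its boundary.
The minimum enclosing circle is determined by three boundary points: A_1, A_2, A_4.
Their circumcentre is (51/38, 63/38) with r² = 37105/722.
The farthest remaining point A_3 is at distance² 10049/722 ≤ 37105/722.
r = √(37105/722) ≈ 7.17.

7.17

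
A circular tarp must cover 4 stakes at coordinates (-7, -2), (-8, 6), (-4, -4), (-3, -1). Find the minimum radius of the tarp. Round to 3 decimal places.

5.385

The farthest pair is (-8, 6)–(-4, -4) with squared distance 116. The circle on this segment as diameter has centre (-6, 1) and r² = 116/4 = 29.
Check (-7, -2): distance² to centre = 10 ≤ 29, so it lies inside.
All remaining points lie in this disk, and no smaller disk contains both endpoints, so this is the minimum enclosing circle.
r = √29 ≈ 5.385.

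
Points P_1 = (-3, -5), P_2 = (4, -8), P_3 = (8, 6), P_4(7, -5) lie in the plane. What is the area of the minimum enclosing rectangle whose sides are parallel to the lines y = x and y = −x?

110

In coordinates u = x + y, v = x − y the rectangle is axis-aligned; the map (x,y)→(u,v) scales areas by 2.
u-values: -8, -4, 14, 2; range = 14 − (-8) = 22.
v-values: 2, 12, 2, 12; range = 12 − 2 = 10.
Area = (22 × 10) / 2 = 110.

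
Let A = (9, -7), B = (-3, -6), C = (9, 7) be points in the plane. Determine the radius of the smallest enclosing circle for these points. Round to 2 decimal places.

8.88

Side lengths²: AB² = 145, AC² = 196, BC² = 313.
Since BC² = 313 < 196 + 145 = 341, the triangle is acute, so the smallest enclosing circle is the circumcircle.
Circumcentre = (85/24, 0), r² = 45385/576.
r = √(45385/576) ≈ 8.88.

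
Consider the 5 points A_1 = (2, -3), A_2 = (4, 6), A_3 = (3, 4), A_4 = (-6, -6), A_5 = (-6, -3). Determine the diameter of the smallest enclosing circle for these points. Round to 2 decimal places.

15.62

A smallest enclosing disk is always determined by at most three of the input points on its boundary.
The farthest pair is A_2–A_4 with squared distance 244. The circle on this segment as diameter has centre (-1, 0) and r² = 244/4 = 61.
Check A_1: distance² to centre = 18 ≤ 61, so it lies inside.
All remaining points lie in this disk, and no smaller disk contains both endpoints, so this is the minimum enclosing circle.
Diameter = 2r = 2√61 ≈ 15.62.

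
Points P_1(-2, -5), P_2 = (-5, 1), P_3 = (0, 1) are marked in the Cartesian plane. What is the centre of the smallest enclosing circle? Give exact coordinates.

(-2.5, -1.5)

Side lengths²: P_1P_2² = 45, P_1P_3² = 40, P_2P_3² = 25.
Since P_1P_2² = 45 < 40 + 25 = 65, the triangle is acute, so the smallest enclosing circle is the circumcircle.
Circumcentre = (-2.5, -1.5), r² = 12.5.
Centre = (-2.5, -1.5).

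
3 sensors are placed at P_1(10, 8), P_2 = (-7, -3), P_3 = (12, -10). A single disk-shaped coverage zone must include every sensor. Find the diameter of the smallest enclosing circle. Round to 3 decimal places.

22.638

Side lengths²: P_1P_2² = 410, P_1P_3² = 328, P_2P_3² = 410.
Since P_2P_3² = 410 < 410 + 328 = 738, the triangle is acute, so the smallest enclosing circle is the circumcircle.
Circumcentre = (4.25, -1.75), r² = 128.125.
Diameter = 2r = 2√(128.125) ≈ 22.638.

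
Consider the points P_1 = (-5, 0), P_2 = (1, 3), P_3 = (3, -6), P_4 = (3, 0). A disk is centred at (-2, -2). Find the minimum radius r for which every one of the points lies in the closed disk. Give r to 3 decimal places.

6.403

The required radius is the distance from (-2, -2) to the farthest point.
Squared distances: 13, 34, 41, 29.
Maximum is 41, attained at P_3.
r = √41 ≈ 6.403.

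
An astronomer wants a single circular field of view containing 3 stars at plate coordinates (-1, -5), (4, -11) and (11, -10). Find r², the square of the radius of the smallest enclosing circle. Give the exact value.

42.25

Call the three points A, B, C in the order given.
Side lengths²: AB² = 61, AC² = 169, BC² = 50.
Since AC² = 169 ≥ 61 + 50 = 111, the angle opposite AC is not acute, so the smallest enclosing circle has AC as diameter.
Centre = midpoint of AC = (5, -7.5), r² = 169/4 = 42.25.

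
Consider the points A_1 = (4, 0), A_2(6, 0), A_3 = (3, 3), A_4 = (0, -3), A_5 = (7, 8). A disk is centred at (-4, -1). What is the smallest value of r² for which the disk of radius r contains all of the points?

202

The required radius is the distance from (-4, -1) to the farthest point.
Squared distances: 65, 101, 65, 20, 202.
Maximum is 202, attained at A_5.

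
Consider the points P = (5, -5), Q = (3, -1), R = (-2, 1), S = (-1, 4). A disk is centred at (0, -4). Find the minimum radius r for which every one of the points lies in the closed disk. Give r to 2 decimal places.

8.06

The required radius is the distance from (0, -4) to the farthest point.
Squared distances: 26, 18, 29, 65.
Maximum is 65, attained at S.
r = √65 ≈ 8.06.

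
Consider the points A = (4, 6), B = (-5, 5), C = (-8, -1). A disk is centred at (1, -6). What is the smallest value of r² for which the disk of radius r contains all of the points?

157

The required radius is the distance from (1, -6) to the farthest point.
Squared distances: 153, 157, 106.
Maximum is 157, attained at B.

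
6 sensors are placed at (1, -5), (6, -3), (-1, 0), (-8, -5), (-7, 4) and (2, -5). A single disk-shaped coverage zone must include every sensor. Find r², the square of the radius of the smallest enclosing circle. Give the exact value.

A smallest enclosing disk is always determined by at most three of the input points on its boundary.
The minimum enclosing circle is determined by three boundary points: (6, -3), (-8, -5), (-7, 4).
Their circumcentre is (-87/62, -73/62) with r² = 111725/1922.
The farthest remaining point (2, -5) is at distance² 50345/1922 ≤ 111725/1922.

111725/1922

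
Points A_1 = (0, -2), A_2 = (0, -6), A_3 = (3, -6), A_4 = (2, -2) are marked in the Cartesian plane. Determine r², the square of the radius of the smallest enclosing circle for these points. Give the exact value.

6.25

A smallest enclosing disk is always determined by at most three of the input points on its boundary.
The farthest pair is A_1–A_3 with squared distance 25. The circle on this segment as diameter has centre (1.5, -4) and r² = 25/4 = 6.25.
Check A_2: distance² to centre = 6.25 ≤ 6.25, so it lies inside.
All remaining points lie in this disk, and no smaller disk contains both endpoints, so this is the minimum enclosing circle.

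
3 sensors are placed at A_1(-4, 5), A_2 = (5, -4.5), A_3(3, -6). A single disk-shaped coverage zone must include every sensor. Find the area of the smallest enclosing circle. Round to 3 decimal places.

135.295

Side lengths²: A_1A_2² = 171.25, A_1A_3² = 170, A_2A_3² = 6.25.
Since A_1A_2² = 171.25 < 170 + 6.25 = 176.25, the triangle is acute, so the smallest enclosing circle is the circumcircle.
Circumcentre = (7/52, -5/52), r² = 58225/1352.
Area = π·r² = π·58225/1352 ≈ 135.295.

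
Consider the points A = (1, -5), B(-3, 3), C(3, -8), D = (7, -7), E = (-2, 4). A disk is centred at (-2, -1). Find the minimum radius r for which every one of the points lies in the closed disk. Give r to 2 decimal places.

The required radius is the distance from (-2, -1) to the farthest point.
Squared distances: 25, 17, 74, 117, 25.
Maximum is 117, attained at D.
r = √117 ≈ 10.82.

10.82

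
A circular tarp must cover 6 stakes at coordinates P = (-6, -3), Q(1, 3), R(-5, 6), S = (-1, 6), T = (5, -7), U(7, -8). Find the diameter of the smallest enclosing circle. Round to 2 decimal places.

The minimum enclosing circle of a finite set is fixed by two of the points (as a diameter) or three (as a circumcircle).
The farthest pair is R–U with squared distance 340. The circle on this segment as diameter has centre (1, -1) and r² = 340/4 = 85.
Check P: distance² to centre = 53 ≤ 85, so it lies inside.
All remaining points lie in this disk, and no smaller disk contains both endpoints, so this is the minimum enclosing circle.
Diameter = 2r = 2√85 ≈ 18.44.

18.44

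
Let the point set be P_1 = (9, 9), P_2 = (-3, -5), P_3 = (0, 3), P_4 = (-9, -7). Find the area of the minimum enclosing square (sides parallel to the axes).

324

The bounding box has width 18 and height 16.
An axis-aligned square enclosing the set must have side ≥ max(width, height).
So the minimum side is max(18, 16) = 18.
Area = 18² = 324.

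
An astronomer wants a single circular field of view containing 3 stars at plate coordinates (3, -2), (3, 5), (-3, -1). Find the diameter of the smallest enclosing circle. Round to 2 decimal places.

Call the three points A, B, C in the order given.
Side lengths²: AB² = 49, AC² = 37, BC² = 72.
Since BC² = 72 < 49 + 37 = 86, the triangle is acute, so the smallest enclosing circle is the circumcircle.
Circumcentre = (0.5, 1.5), r² = 18.5.
Diameter = 2r = 2√(18.5) ≈ 8.60.

8.60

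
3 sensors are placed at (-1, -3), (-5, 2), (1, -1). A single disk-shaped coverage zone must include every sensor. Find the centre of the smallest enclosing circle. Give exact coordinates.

(-13/6, 1/6)

Call the three points A, B, C in the order given.
Side lengths²: AB² = 41, AC² = 8, BC² = 45.
Since BC² = 45 < 41 + 8 = 49, the triangle is acute, so the smallest enclosing circle is the circumcircle.
Circumcentre = (-13/6, 1/6), r² = 205/18.
Centre = (-13/6, 1/6).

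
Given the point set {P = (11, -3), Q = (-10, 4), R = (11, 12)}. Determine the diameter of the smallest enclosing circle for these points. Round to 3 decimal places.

23.688

Side lengths²: PQ² = 490, PR² = 225, QR² = 505.
Since QR² = 505 < 490 + 225 = 715, the triangle is acute, so the smallest enclosing circle is the circumcircle.
Circumcentre = (11/6, 4.5), r² = 2525/18.
Diameter = 2r = 2√(2525/18) ≈ 23.688.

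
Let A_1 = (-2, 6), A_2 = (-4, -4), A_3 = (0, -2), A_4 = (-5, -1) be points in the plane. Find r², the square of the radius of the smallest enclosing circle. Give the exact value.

The minimum enclosing circle of a finite set is fixed by two of the points (as a diameter) or three (as a circumcircle).
The farthest pair is A_1–A_2 with squared distance 104. The circle on this segment as diameter has centre (-3, 1) and r² = 104/4 = 26.
Check A_3: distance² to centre = 18 ≤ 26, so it lies inside.
All remaining points lie in this disk, and no smaller disk contains both endpoints, so this is the minimum enclosing circle.

26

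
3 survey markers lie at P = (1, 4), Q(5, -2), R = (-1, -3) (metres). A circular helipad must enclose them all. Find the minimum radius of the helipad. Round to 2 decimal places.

Side lengths²: PQ² = 52, PR² = 53, QR² = 37.
Since PR² = 53 < 52 + 37 = 89, the triangle is acute, so the smallest enclosing circle is the circumcircle.
Circumcentre = (1.575, 0.05), r² = 15.933125.
r = √(15.933125) ≈ 3.99.

3.99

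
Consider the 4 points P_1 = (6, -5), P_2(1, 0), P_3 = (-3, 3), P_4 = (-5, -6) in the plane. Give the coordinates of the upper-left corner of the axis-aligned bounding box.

x-range [-5, 6], y-range [-6, 3].
The upper-left corner is (-5, 3).

(-5, 3)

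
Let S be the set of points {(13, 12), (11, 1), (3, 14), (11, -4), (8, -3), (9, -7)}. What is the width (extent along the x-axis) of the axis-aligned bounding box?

10

max x = 13, min x = 3, so width = 10.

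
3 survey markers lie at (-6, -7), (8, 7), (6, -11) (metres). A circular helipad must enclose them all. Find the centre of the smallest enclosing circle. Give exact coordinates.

(2.5, -1.5)

Call the three points A, B, C in the order given.
Side lengths²: AB² = 392, AC² = 160, BC² = 328.
Since AB² = 392 < 328 + 160 = 488, the triangle is acute, so the smallest enclosing circle is the circumcircle.
Circumcentre = (2.5, -1.5), r² = 102.5.
Centre = (2.5, -1.5).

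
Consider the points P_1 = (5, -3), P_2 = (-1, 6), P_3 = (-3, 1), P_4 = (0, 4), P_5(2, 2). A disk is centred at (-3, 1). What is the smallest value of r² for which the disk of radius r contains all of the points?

The required radius is the distance from (-3, 1) to the farthest point.
Squared distances: 80, 29, 0, 18, 26.
Maximum is 80, attained at P_1.

80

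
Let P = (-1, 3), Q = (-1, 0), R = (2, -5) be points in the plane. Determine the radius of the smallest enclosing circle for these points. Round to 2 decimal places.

Side lengths²: PQ² = 9, PR² = 73, QR² = 34.
Since PR² = 73 ≥ 34 + 9 = 43, the angle opposite PR is not acute, so the smallest enclosing circle has PR as diameter.
Centre = midpoint of PR = (0.5, -1), r² = 73/4 = 18.25.
r = √(18.25) ≈ 4.27.

4.27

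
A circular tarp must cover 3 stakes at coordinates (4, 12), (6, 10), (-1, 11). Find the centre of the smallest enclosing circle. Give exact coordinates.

Call the three points A, B, C in the order given.
Side lengths²: AB² = 8, AC² = 26, BC² = 50.
Since BC² = 50 ≥ 26 + 8 = 34, the angle opposite BC is not acute, so the smallest enclosing circle has BC as diameter.
Centre = midpoint of BC = (2.5, 10.5), r² = 50/4 = 12.5.
Centre = (2.5, 10.5).

(2.5, 10.5)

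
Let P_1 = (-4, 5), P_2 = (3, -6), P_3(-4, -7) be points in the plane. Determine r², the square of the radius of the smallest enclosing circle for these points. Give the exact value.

2125/49

Side lengths²: P_1P_2² = 170, P_1P_3² = 144, P_2P_3² = 50.
Since P_1P_2² = 170 < 144 + 50 = 194, the triangle is acute, so the smallest enclosing circle is the circumcircle.
Circumcentre = (-9/7, -1), r² = 2125/49.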